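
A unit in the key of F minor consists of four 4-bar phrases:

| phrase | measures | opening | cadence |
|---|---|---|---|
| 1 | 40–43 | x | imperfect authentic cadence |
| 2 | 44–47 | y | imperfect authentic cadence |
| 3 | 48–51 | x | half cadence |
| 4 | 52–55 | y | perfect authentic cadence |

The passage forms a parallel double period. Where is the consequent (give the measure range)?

In a double period the four phrases pair into a large antecedent (phrases 1–2, ending imperfect authentic cadence) and a large consequent (phrases 3–4, ending perfect authentic cadence). The consequent spans bars 48–55.

measures 48–55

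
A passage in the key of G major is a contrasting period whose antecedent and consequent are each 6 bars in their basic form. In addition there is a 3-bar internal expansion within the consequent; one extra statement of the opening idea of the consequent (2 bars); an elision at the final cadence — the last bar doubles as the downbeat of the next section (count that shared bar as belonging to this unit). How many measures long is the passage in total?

17 measures

Basic contrasting period: 6 + 6 = 12 bars.
12 (basic form) + 3 (internal expansion) + 2 (extra statement) = 17.
The elision shares a bar with the next section but does not change this unit's count.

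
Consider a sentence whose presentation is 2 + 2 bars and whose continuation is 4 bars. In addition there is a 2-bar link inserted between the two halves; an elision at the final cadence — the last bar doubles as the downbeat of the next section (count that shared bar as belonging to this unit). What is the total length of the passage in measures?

10 measures

Basic sentence: 2 + 2 + 4 = 8 bars.
8 (basic form) + 2 (link) = 10.
The elision shares a bar with the next section but does not change this unit's count.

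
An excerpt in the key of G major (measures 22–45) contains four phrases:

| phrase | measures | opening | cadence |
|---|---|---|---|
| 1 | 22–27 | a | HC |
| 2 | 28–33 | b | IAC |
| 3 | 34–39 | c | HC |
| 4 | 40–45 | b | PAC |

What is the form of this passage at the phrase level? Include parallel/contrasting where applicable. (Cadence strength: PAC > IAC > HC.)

contrasting double period

Four phrases in two halves: the first half (mm. 22–33) ends with an imperfect authentic cadence, the second (mm. 34-45) with a perfect authentic cadence — a large antecedent–consequent pair, i.e. a double period.
Phrase 3 begins with different material from phrase 1, making it contrasting.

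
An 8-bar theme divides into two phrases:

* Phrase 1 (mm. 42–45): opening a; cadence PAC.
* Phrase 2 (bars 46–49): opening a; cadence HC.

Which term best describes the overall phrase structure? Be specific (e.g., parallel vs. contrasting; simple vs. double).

The second phrase closes with a half cadence, which is not stronger than the first phrase's perfect authentic cadence; without a weak→strong cadential pair there is no antecedent–consequent relationship, so this is a phrase group rather than a period.

phrase group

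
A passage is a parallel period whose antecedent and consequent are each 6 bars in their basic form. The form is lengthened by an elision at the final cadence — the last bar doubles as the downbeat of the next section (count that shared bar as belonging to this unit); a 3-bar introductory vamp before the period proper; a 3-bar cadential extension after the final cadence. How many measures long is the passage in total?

18 measures

Basic parallel period: 6 + 6 = 12 bars.
12 (basic form) + 3 (introduction) + 3 (cadential extension) = 18.
The elision shares a bar with the next section but does not change this unit's count.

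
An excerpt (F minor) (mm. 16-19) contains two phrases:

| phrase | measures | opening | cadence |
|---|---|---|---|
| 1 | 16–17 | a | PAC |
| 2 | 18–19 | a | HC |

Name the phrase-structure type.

phrase group

The second phrase closes with a half cadence, which is not stronger than the first phrase's perfect authentic cadence; without a weak→strong cadential pair there is no antecedent–consequent relationship, so this is a phrase group rather than a period.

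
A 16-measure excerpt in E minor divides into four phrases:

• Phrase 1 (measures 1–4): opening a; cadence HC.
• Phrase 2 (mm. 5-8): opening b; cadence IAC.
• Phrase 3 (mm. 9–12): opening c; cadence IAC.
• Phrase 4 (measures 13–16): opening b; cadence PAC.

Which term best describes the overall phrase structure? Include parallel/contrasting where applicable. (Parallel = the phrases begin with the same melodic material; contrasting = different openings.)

Four phrases in two halves: the first half (bars 1-8) ends with an imperfect authentic cadence, the second (bars 9–16) with a perfect authentic cadence — a large antecedent–consequent pair, i.e. a double period.
Phrase 3 begins with different material from phrase 1, making it contrasting.

contrasting double period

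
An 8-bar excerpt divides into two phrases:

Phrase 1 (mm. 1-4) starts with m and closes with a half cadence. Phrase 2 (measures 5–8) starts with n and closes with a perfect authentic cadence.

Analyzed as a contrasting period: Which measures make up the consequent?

The antecedent is the phrase ending with the weaker cadence (half cadence, phrase 1) and the consequent the one ending more conclusively (perfect authentic cadence, phrase 2); the consequent is mm. 5–8.

measures 5–8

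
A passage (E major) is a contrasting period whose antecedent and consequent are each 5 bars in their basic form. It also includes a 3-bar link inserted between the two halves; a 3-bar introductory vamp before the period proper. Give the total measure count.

16 measures

Basic contrasting period: 5 + 5 = 10 bars.
10 (basic form) + 3 (link) + 3 (introduction) = 16.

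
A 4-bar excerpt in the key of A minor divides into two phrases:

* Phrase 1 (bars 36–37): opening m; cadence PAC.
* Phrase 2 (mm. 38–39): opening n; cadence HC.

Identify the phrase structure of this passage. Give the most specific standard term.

phrase group

The second phrase closes with a half cadence, which is not stronger than the first phrase's perfect authentic cadence; without a weak→strong cadential pair there is no antecedent–consequent relationship, so this is a phrase group rather than a period.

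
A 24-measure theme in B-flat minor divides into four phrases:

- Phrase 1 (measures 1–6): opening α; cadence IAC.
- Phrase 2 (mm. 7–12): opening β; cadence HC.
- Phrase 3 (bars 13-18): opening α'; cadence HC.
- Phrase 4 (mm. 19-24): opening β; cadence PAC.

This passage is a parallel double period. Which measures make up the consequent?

measures 13–24

In a double period the four phrases pair into a large antecedent (phrases 1–2, ending half cadence) and a large consequent (phrases 3–4, ending perfect authentic cadence). The consequent spans mm. 13–24.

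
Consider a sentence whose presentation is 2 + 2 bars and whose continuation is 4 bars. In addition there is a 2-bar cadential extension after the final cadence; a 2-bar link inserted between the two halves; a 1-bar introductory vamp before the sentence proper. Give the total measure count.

13 measures

Basic sentence: 2 + 2 + 4 = 8 bars.
8 (basic form) + 2 (cadential extension) + 2 (link) + 1 (introduction) = 13.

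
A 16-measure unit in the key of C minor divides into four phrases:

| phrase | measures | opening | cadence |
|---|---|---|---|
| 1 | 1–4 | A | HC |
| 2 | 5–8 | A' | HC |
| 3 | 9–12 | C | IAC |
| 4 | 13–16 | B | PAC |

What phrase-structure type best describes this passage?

Four phrases in two halves: the first half (bars 1–8) ends with a half cadence, the second (mm. 9-16) with a perfect authentic cadence — a large antecedent–consequent pair, i.e. a double period.
Phrase 3 begins with different material from phrase 1, making it contrasting.

contrasting double period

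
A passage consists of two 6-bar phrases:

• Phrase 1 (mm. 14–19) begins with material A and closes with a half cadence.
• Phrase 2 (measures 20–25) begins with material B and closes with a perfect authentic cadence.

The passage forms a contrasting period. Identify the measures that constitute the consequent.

The antecedent is the phrase ending with the weaker cadence (half cadence, phrase 1) and the consequent the one ending more conclusively (perfect authentic cadence, phrase 2); the consequent is bars 20–25.

measures 20–25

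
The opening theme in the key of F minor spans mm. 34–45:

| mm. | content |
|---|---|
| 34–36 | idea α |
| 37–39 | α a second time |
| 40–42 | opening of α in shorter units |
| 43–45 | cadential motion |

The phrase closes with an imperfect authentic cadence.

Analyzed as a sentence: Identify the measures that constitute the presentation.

The presentation of a sentence is the basic idea (mm. 34–36) plus its repetition (bars 37-39); the presentation is therefore mm. 34–39.

measures 34–39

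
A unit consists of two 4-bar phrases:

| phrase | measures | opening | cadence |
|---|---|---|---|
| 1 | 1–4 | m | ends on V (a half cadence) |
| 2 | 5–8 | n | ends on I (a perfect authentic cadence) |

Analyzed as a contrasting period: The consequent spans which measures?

The antecedent is the phrase ending with the weaker cadence (half cadence, phrase 1) and the consequent the one ending more conclusively (perfect authentic cadence, phrase 2); the consequent is mm. 5–8.

measures 5–8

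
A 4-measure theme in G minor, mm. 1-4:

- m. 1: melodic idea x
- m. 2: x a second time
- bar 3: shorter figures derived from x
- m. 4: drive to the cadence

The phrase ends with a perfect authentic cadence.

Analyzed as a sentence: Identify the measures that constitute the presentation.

The presentation of a sentence is the basic idea (measure 1) plus its repetition (bar 2); the presentation is therefore mm. 1-2.

measures 1–2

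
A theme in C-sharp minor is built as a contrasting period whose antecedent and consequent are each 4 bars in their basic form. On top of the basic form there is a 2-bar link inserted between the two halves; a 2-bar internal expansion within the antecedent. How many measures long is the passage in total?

Basic contrasting period: 4 + 4 = 8 bars.
8 (basic form) + 2 (link) + 2 (internal expansion) = 12.

12 measures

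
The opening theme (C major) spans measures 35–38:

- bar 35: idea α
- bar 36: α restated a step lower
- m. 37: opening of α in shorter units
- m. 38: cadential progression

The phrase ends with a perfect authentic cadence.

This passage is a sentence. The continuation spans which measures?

measures 37–38

After the presentation (mm. 35–36), the continuation covers the fragmentation through the cadence: mm. 37–38.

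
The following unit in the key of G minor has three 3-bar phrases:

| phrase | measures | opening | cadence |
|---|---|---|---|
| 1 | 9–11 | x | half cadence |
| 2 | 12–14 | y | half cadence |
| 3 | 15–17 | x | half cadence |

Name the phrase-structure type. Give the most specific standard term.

phrase group

The final phrase closes with a half cadence, which is not stronger than the preceding half cadence; the 3 phrases lack an overall antecedent–consequent design and so form a phrase group.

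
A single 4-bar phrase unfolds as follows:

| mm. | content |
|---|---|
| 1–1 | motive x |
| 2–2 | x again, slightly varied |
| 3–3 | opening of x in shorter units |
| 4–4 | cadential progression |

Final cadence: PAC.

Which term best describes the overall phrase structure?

sentence

Basic idea (bar 1) + its repetition (m. 2) form the presentation; fragmentation and cadence (mm. 3-4) form the continuation — the 4-bar whole is a sentence.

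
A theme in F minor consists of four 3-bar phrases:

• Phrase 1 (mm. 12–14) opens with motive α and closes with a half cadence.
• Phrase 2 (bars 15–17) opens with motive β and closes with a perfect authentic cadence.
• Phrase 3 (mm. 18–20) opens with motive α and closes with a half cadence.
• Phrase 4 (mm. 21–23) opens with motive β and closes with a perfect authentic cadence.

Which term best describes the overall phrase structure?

The cadence pattern HC–PAC–HC–PAC is weak–strong twice, and phrases 3–4 restate phrases 1–2: a period heard twice, not a double period (which would end weakly at phrase 2).

repeated period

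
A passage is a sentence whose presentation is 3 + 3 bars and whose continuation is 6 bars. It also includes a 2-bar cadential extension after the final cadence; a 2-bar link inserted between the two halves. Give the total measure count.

16 measures

Basic sentence: 3 + 3 + 6 = 12 bars.
12 (basic form) + 2 (cadential extension) + 2 (link) = 16.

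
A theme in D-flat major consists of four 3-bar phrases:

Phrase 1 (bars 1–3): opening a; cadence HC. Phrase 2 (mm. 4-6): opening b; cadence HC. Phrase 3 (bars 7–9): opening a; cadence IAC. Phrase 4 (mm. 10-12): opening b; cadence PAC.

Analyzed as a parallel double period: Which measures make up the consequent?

measures 7–12

In a double period the four phrases pair into a large antecedent (phrases 1–2, ending half cadence) and a large consequent (phrases 3–4, ending perfect authentic cadence). The consequent spans measures 7-12.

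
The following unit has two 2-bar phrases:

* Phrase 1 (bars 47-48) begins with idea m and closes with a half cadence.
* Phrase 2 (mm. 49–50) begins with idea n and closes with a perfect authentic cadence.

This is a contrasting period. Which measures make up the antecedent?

The phrase ending with the weaker cadence (half cadence) is the antecedent; the one ending more conclusively (perfect authentic cadence) is the consequent. The antecedent is measures 47–48.

measures 47–48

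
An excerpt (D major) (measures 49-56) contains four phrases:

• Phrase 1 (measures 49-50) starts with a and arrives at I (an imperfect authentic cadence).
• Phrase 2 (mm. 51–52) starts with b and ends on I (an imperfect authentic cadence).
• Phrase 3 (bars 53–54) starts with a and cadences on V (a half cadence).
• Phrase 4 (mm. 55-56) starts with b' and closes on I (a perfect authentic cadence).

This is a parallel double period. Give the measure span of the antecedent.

In a double period the first pair of phrases (ending imperfect authentic cadence) is the large antecedent and the second pair (ending perfect authentic cadence) is the large consequent; the antecedent is measures 49–52.

measures 49–52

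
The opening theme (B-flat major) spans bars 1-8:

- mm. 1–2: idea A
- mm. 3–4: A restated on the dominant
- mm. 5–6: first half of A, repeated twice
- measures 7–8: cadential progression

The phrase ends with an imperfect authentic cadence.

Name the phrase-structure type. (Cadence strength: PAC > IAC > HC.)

Basic idea (bars 1–2) + its repetition (measures 3–4) form the presentation; fragmentation and cadence (mm. 5–8) form the continuation — the 8-bar whole is a sentence.

sentence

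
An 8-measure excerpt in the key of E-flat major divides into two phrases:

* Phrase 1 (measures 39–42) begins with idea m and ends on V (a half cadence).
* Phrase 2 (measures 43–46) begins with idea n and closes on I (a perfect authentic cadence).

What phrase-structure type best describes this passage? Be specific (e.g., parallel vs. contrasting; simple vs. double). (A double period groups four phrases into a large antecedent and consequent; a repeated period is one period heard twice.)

contrasting period

Phrase 1 ends with a half cadence (weaker) and phrase 2 with a perfect authentic cadence (stronger): antecedent + consequent = a period.
The two phrases open with different material (m / n), so the period is contrasting.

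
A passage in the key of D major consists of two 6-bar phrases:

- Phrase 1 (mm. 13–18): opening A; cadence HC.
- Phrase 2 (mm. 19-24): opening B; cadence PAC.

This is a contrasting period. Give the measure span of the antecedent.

measures 13–18

The phrase ending with the weaker cadence (half cadence) is the antecedent; the one ending more conclusively (perfect authentic cadence) is the consequent. The antecedent is measures 13–18.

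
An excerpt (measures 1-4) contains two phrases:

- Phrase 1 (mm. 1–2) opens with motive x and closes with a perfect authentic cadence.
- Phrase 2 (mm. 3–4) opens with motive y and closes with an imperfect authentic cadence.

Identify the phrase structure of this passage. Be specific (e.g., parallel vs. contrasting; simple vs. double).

phrase group

The second phrase closes with an imperfect authentic cadence, which is not stronger than the first phrase's perfect authentic cadence; without a weak→strong cadential pair there is no antecedent–consequent relationship, so this is a phrase group rather than a period.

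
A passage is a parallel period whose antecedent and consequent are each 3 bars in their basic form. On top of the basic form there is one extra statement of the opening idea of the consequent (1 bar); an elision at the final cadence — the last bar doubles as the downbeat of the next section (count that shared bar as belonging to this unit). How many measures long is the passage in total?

Basic parallel period: 3 + 3 = 6 bars.
6 (basic form) + 1 (extra statement) = 7.
The elision shares a bar with the next section but does not change this unit's count.

7 measures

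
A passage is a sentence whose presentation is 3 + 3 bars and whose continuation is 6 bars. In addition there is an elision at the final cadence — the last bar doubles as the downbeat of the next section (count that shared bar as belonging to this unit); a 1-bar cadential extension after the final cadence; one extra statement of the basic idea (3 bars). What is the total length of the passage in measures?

16 measures

Basic sentence: 3 + 3 + 6 = 12 bars.
12 (basic form) + 1 (cadential extension) + 3 (extra statement) = 16.
The elision shares a bar with the next section but does not change this unit's count.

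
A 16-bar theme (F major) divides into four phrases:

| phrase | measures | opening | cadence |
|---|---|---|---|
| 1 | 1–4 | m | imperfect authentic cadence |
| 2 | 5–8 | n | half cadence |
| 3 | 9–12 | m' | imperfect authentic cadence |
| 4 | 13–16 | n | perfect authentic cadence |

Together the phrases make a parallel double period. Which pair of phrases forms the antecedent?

In a double period the first pair of phrases (ending half cadence) is the large antecedent and the second pair (ending perfect authentic cadence) is the large consequent; the antecedent is phrases 1 and 2.

phrases 1 and 2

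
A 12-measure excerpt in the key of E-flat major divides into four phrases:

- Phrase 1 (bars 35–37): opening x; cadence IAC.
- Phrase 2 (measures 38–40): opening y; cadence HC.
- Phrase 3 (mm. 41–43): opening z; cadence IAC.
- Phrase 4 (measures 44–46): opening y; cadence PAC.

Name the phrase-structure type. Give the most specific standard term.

Four phrases in two halves: the first half (measures 35-40) ends with a half cadence, the second (mm. 41-46) with a perfect authentic cadence — a large antecedent–consequent pair, i.e. a double period.
Phrase 3 begins with different material from phrase 1, making it contrasting.

contrasting double period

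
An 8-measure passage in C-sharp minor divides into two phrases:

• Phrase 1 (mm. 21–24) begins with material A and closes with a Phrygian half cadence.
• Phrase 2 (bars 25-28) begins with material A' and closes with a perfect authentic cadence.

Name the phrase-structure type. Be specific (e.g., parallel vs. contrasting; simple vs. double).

parallel period

Phrase 1 ends with a Phrygian half cadence (weaker) and phrase 2 with a perfect authentic cadence (stronger): antecedent + consequent = a period.
The two phrases open with the same material (A / A'), so the period is parallel.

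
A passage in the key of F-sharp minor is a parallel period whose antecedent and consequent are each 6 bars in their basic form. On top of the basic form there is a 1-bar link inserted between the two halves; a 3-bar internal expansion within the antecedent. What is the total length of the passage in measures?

16 measures

Basic parallel period: 6 + 6 = 12 bars.
12 (basic form) + 1 (link) + 3 (internal expansion) = 16.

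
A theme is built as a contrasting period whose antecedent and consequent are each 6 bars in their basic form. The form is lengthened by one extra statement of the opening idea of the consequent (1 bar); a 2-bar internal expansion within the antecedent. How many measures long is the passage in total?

15 measures

Basic contrasting period: 6 + 6 = 12 bars.
12 (basic form) + 1 (extra statement) + 2 (internal expansion) = 15.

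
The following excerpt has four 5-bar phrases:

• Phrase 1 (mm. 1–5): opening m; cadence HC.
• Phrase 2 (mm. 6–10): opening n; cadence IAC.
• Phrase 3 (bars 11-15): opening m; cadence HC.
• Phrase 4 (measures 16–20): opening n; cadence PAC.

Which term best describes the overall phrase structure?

parallel double period

Four phrases in two halves: the first half (mm. 1-10) ends with an imperfect authentic cadence, the second (measures 11-20) with a perfect authentic cadence — a large antecedent–consequent pair, i.e. a double period.
Phrase 3 begins with the same material as phrase 1, making it parallel.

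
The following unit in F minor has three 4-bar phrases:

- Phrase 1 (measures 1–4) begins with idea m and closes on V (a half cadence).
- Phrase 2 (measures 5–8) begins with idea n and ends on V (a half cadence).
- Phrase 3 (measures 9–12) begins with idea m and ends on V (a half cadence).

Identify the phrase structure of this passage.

phrase group

The final phrase closes with a half cadence, which is not stronger than the preceding half cadence; the 3 phrases lack an overall antecedent–consequent design and so form a phrase group.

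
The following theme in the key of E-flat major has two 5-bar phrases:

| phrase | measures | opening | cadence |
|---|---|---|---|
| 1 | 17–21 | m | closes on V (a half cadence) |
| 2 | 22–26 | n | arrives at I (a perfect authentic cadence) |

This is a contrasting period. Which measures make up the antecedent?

measures 17–21

The phrase ending with the weaker cadence (half cadence) is the antecedent; the one ending more conclusively (perfect authentic cadence) is the consequent. The antecedent is measures 17–21.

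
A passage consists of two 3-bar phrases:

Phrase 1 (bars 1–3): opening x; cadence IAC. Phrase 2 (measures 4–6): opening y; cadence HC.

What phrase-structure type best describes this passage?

phrase group

The second phrase closes with a half cadence, which is not stronger than the first phrase's imperfect authentic cadence; without a weak→strong cadential pair there is no antecedent–consequent relationship, so this is a phrase group rather than a period.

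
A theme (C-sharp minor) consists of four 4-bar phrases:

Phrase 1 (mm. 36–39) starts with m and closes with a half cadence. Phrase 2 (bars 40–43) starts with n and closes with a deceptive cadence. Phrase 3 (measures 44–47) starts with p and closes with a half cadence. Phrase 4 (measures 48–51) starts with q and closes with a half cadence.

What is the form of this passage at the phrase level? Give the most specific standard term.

phrase group

Phrase 4 ends with a half cadence, no stronger than phrase 2's deceptive cadence, so the four phrases do not form a double period; nor do phrases 3–4 duplicate 1–2, so it is not a repeated period. With no phrase reaching a conclusive cadence, the passage is a phrase group.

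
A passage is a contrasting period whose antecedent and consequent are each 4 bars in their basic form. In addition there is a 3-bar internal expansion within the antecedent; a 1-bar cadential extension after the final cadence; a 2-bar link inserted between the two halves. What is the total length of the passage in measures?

14 measures

Basic contrasting period: 4 + 4 = 8 bars.
8 (basic form) + 3 (internal expansion) + 1 (cadential extension) + 2 (link) = 14.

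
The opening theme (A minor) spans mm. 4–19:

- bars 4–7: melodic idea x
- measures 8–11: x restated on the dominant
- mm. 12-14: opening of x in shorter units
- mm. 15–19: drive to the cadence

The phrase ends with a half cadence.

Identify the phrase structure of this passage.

sentence

Basic idea (mm. 4–7) + its repetition (mm. 8–11) form the presentation; fragmentation and cadence (measures 12–19) form the continuation — the 16-bar whole is a sentence.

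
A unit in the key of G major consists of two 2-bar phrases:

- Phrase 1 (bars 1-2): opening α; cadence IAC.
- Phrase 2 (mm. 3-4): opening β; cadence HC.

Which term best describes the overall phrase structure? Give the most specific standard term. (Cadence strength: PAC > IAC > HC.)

The second phrase closes with a half cadence, which is not stronger than the first phrase's imperfect authentic cadence; without a weak→strong cadential pair there is no antecedent–consequent relationship, so this is a phrase group rather than a period.

phrase group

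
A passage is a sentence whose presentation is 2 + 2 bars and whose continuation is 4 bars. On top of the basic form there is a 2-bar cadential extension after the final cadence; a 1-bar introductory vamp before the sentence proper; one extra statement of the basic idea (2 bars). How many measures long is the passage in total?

Basic sentence: 2 + 2 + 4 = 8 bars.
8 (basic form) + 2 (cadential extension) + 1 (introduction) + 2 (extra statement) = 13.

13 measures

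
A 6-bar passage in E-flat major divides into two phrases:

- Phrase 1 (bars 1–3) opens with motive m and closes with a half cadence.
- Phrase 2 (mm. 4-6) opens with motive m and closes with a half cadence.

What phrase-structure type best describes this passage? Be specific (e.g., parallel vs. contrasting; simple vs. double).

repeated phrase

Both phrases have the same opening (m) and the same cadence (half cadence): the second is a restatement, not a consequent, so this is a repeated phrase rather than a period.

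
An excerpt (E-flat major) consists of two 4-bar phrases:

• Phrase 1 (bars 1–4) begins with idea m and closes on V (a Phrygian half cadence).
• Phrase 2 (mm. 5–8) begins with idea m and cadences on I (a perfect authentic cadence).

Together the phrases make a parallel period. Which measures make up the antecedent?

The phrase ending with the weaker cadence (Phrygian half cadence) is the antecedent; the one ending more conclusively (perfect authentic cadence) is the consequent. The antecedent is measures 1–4.

measures 1–4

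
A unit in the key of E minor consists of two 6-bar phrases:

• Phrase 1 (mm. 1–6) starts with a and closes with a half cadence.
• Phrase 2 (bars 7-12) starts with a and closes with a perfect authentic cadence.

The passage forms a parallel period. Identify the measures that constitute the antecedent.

measures 1–6

The antecedent is the phrase ending with the weaker cadence (half cadence, phrase 1) and the consequent the one ending more conclusively (perfect authentic cadence, phrase 2); the antecedent is mm. 1-6.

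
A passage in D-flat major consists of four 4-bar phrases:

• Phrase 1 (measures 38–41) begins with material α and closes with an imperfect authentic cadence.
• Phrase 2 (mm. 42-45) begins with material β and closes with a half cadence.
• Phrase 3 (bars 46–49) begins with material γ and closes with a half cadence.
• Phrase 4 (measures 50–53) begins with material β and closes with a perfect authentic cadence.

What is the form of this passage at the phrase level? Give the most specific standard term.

Four phrases in two halves: the first half (measures 38-45) ends with a half cadence, the second (bars 46–53) with a perfect authentic cadence — a large antecedent–consequent pair, i.e. a double period.
Phrase 3 begins with different material from phrase 1, making it contrasting.

contrasting double period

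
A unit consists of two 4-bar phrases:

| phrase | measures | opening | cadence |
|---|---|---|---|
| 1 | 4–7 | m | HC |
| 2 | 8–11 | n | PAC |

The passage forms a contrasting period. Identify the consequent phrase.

phrase 2

The phrase ending with the weaker cadence (half cadence) is the antecedent; the one ending more conclusively (perfect authentic cadence) is the consequent. The consequent is phrase 2.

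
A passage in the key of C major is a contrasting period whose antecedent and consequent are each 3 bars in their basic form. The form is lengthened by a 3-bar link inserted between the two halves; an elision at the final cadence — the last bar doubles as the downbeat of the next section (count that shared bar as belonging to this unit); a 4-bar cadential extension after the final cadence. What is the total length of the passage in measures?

Basic contrasting period: 3 + 3 = 6 bars.
6 (basic form) + 3 (link) + 4 (cadential extension) = 13.
The elision shares a bar with the next section but does not change this unit's count.

13 measures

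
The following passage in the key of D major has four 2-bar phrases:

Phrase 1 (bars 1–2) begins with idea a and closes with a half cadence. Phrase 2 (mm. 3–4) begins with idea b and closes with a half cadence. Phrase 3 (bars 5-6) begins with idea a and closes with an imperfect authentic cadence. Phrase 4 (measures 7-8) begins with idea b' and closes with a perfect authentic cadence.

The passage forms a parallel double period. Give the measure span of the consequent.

measures 5–8

In a double period the four phrases pair into a large antecedent (phrases 1–2, ending half cadence) and a large consequent (phrases 3–4, ending perfect authentic cadence). The consequent spans measures 5-8.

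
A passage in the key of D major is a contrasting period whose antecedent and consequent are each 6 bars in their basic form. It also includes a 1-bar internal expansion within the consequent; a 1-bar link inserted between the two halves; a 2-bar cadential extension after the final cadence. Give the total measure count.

Basic contrasting period: 6 + 6 = 12 bars.
12 (basic form) + 1 (internal expansion) + 1 (link) + 2 (cadential extension) = 16.

16 measures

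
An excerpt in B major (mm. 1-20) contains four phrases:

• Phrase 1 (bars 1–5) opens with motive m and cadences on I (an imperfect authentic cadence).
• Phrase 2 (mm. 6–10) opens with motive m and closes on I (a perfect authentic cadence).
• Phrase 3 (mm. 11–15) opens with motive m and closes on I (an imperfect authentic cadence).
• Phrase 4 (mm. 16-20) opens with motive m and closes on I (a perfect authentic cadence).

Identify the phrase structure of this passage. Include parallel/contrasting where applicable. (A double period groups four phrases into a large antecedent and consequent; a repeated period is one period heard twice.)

repeated period

The cadence pattern IAC–PAC–IAC–PAC is weak–strong twice, and phrases 3–4 restate phrases 1–2: a period heard twice, not a double period (which would end weakly at phrase 2).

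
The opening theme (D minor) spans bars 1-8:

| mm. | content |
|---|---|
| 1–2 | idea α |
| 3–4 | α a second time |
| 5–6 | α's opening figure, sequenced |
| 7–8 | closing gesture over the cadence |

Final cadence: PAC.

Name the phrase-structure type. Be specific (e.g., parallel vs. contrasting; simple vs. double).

sentence

Basic idea (mm. 1–2) + its repetition (measures 3-4) form the presentation; fragmentation and cadence (bars 5–8) form the continuation — the 8-bar whole is a sentence.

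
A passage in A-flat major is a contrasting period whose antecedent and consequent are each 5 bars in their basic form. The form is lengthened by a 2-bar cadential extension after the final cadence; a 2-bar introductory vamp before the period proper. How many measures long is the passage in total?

Basic contrasting period: 5 + 5 = 10 bars.
10 (basic form) + 2 (cadential extension) + 2 (introduction) = 14.

14 measures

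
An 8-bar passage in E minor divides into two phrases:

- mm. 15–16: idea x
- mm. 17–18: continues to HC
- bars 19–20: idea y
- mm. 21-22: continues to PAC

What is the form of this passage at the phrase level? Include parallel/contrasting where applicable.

contrasting period

Phrase 1 ends with a half cadence (weaker) and phrase 2 with a perfect authentic cadence (stronger): antecedent + consequent = a period.
The two phrases open with different material (x / y), so the period is contrasting.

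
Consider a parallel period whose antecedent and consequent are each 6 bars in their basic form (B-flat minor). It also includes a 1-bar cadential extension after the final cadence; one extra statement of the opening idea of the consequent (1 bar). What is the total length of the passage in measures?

Basic parallel period: 6 + 6 = 12 bars.
12 (basic form) + 1 (cadential extension) + 1 (extra statement) = 14.

14 measures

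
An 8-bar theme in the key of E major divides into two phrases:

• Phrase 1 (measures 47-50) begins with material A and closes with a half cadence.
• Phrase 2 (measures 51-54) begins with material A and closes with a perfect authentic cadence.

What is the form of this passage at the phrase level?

Phrase 1 ends with a half cadence (weaker) and phrase 2 with a perfect authentic cadence (stronger): antecedent + consequent = a period.
The two phrases open with the same material (A / A), so the period is parallel.

parallel period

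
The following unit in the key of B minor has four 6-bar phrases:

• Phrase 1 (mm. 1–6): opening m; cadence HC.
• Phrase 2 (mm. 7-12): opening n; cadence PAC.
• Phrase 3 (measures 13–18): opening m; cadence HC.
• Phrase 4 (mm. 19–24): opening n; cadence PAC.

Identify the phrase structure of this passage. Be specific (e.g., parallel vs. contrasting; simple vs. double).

The cadence pattern HC–PAC–HC–PAC is weak–strong twice, and phrases 3–4 restate phrases 1–2: a period heard twice, not a double period (which would end weakly at phrase 2).

repeated period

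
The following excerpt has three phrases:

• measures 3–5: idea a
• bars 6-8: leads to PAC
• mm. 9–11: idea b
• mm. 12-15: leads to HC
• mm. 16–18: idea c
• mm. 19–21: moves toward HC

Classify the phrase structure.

The final phrase closes with a half cadence, which is not stronger than the preceding half cadence; the 3 phrases lack an overall antecedent–consequent design and so form a phrase group.

phrase group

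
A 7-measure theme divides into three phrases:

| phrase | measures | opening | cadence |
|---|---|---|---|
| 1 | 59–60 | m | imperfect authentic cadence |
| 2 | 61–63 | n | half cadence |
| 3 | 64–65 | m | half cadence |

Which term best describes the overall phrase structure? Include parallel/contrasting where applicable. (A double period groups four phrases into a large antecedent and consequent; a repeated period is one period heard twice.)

The final phrase closes with a half cadence, which is not stronger than the preceding half cadence; the 3 phrases lack an overall antecedent–consequent design and so form a phrase group.

phrase group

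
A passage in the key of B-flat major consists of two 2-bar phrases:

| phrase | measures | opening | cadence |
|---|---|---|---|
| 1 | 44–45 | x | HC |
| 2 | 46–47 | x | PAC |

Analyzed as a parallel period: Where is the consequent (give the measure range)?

The antecedent is the phrase ending with the weaker cadence (half cadence, phrase 1) and the consequent the one ending more conclusively (perfect authentic cadence, phrase 2); the consequent is measures 46–47.

measures 46–47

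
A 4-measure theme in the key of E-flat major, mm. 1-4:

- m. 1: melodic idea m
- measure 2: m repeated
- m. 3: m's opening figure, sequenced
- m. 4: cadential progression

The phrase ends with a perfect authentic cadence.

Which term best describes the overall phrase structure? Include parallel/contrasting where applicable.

sentence

Basic idea (m. 1) + its repetition (m. 2) form the presentation; fragmentation and cadence (bars 3–4) form the continuation — the 4-bar whole is a sentence.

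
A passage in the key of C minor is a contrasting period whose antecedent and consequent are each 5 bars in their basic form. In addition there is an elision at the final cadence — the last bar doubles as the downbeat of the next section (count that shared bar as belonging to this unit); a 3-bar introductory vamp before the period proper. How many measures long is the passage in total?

Basic contrasting period: 5 + 5 = 10 bars.
10 (basic form) + 3 (introduction) = 13.
The elision shares a bar with the next section but does not change this unit's count.

13 measures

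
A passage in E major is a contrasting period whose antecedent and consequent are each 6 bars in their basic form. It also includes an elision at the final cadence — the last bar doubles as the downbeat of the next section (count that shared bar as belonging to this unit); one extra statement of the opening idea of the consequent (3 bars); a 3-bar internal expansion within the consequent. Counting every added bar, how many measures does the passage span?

18 measures

Basic contrasting period: 6 + 6 = 12 bars.
12 (basic form) + 3 (extra statement) + 3 (internal expansion) = 18.
The elision shares a bar with the next section but does not change this unit's count.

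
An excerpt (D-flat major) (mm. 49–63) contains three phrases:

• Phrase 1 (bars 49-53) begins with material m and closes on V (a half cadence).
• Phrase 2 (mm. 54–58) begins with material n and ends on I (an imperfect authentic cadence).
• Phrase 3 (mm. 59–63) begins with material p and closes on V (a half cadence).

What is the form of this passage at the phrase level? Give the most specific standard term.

phrase group

The final phrase closes with a half cadence, which is not stronger than the preceding imperfect authentic cadence; the 3 phrases lack an overall antecedent–consequent design and so form a phrase group.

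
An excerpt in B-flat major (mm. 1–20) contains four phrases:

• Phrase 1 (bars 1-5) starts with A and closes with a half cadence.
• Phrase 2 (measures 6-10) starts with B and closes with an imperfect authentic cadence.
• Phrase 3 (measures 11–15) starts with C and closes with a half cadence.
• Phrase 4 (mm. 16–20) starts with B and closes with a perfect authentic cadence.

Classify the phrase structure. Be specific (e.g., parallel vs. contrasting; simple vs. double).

Four phrases in two halves: the first half (mm. 1–10) ends with an imperfect authentic cadence, the second (measures 11–20) with a perfect authentic cadence — a large antecedent–consequent pair, i.e. a double period.
Phrase 3 begins with different material from phrase 1, making it contrasting.

contrasting double period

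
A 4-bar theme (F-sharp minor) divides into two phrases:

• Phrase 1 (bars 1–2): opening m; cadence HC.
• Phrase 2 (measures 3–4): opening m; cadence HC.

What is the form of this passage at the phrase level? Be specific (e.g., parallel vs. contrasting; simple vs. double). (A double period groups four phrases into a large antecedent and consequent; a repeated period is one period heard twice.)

repeated phrase

Both phrases have the same opening (m) and the same cadence (half cadence): the second is a restatement, not a consequent, so this is a repeated phrase rather than a period.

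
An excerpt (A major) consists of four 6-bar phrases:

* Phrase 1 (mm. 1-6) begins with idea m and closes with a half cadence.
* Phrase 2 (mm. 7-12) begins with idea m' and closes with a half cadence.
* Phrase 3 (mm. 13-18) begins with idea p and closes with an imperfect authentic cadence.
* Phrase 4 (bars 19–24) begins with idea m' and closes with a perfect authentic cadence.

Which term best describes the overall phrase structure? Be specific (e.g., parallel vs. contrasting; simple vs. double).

contrasting double period

Four phrases in two halves: the first half (bars 1-12) ends with a half cadence, the second (bars 13-24) with a perfect authentic cadence — a large antecedent–consequent pair, i.e. a double period.
Phrase 3 begins with different material from phrase 1, making it contrasting.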